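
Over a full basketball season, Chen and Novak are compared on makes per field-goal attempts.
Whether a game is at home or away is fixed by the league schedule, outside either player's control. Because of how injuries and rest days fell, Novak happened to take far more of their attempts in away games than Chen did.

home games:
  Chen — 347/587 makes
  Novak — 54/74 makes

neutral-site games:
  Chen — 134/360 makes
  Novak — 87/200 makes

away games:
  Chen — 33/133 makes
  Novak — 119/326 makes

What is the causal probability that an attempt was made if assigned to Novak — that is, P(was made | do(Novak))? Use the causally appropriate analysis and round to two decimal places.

0.53

The stratified and pooled comparisons disagree (Novak wins within each game venue; Chen wins overall), so the answer turns on the causal role of game venue.
Game venue is set before the player has any effect — it is not caused by the player — and it independently drives the outcome. That makes it a confounder, so the causal comparison is within game venue levels.
Standardising Novak to the population game venue mix: 0.393·54/74 + 0.333·87/200 + 0.273·119/326 = 0.532.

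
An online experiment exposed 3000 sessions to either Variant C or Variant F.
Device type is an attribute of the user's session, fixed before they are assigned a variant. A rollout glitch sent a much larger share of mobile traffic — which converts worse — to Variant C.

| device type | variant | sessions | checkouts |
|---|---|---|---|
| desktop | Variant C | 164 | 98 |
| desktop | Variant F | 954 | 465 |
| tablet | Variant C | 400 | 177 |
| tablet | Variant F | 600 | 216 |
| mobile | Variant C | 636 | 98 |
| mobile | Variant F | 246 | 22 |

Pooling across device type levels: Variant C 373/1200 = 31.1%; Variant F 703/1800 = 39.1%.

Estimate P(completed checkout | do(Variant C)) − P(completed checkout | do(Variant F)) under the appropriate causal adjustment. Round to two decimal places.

Since device type is a pre-existing factor (not a product of the variant) and it affects the outcome on its own, it is a confounder. The stratified rates, not the pooled rate, identify the causal effect.
Adjusting over the population distribution of device type: 0.373·(0.598−0.487) + 0.333·(0.443−0.360) + 0.294·(0.154−0.089) = +0.088.

+0.09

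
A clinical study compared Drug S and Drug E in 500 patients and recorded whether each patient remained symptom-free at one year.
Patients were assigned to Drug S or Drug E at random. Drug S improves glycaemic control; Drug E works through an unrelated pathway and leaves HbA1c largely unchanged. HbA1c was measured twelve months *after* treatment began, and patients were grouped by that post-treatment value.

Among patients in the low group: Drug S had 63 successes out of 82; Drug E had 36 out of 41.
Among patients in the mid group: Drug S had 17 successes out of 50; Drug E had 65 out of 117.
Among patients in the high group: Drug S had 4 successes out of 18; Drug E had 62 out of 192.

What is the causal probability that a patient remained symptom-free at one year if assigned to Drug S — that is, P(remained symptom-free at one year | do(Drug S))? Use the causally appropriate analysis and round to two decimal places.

The distribution of HbA1c is itself part of what the drug does — it is an intermediate outcome. Holding it fixed would remove that part of the effect; the total effect is the pooled difference.
So P(outcome | do(Drug S)) is just the pooled rate for Drug S: 84/150 = 0.560.

0.56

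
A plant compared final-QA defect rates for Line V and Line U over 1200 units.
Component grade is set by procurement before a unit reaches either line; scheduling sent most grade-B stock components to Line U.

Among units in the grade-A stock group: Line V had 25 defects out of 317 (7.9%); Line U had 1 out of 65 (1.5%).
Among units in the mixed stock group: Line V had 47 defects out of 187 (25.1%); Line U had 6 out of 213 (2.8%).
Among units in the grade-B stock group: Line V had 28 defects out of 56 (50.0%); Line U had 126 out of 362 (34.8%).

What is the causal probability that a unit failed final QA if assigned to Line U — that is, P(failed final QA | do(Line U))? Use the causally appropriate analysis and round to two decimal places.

Line U is lower inside every component grade stratum but Line V is lower in aggregate. Whether to stratify depends on how component grade relates to the line.
Nothing the line does changes component grade; the imbalance is an allocation artefact. With component grade also predicting the outcome, the pooled figure is confounded, and the within-stratum comparison is the causal one.
Standardising Line U to the population component grade mix: 0.318·1/65 + 0.333·6/213 + 0.348·126/362 = 0.136.

0.14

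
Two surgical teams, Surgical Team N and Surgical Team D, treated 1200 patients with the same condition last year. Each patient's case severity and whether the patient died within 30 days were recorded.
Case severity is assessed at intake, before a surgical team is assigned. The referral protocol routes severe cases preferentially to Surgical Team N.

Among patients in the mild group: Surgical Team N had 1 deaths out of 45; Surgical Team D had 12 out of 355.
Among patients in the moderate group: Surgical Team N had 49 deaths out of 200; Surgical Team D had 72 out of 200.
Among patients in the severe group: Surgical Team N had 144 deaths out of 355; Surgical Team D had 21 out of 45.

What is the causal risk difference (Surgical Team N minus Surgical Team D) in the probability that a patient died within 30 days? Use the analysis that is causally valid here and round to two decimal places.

-0.06

Nothing the surgical team does changes case severity; the imbalance is an allocation artefact. With case severity also predicting the outcome, the pooled figure is confounded, and the within-stratum comparison is the causal one.
Adjusting over the population distribution of case severity: 0.333·(0.022−0.034) + 0.333·(0.245−0.360) + 0.333·(0.406−0.467) = -0.063.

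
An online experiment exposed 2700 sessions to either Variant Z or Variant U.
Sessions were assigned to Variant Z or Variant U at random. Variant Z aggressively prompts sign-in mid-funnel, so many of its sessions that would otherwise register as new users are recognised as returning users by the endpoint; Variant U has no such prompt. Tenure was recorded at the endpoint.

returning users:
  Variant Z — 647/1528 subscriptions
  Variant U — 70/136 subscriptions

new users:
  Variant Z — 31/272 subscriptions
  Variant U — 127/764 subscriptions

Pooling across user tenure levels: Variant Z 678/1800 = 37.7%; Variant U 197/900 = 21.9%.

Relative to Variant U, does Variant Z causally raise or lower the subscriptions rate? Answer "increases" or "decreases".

The user tenure-specific comparison favours Variant U throughout, but the pooled figures favour Variant Z. The question is whether to condition on user tenure.
Stratifying would compare variants among sessions the variants themselves sorted into user tenure groups — a form of selection on an intermediate. The unconditioned pooled rates give the total causal effect.
Pooled: Variant Z 37.7% vs Variant U 21.9%; Variant Z is higher overall.

increases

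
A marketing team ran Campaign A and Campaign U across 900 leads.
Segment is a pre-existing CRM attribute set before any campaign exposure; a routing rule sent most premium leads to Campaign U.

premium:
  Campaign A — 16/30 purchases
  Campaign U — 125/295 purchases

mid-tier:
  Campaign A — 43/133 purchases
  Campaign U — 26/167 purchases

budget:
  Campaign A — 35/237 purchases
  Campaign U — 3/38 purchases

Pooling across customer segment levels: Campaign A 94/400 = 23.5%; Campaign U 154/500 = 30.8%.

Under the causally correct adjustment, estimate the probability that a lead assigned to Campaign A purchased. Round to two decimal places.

Customer segment differs across campaigns for reasons unrelated to any effect of the campaign itself, and it separately predicts the outcome — a classic confounder. We must compare within customer segment levels.
Standardising Campaign A to the population customer segment mix: 0.361·16/30 + 0.333·43/133 + 0.306·35/237 = 0.345.

0.35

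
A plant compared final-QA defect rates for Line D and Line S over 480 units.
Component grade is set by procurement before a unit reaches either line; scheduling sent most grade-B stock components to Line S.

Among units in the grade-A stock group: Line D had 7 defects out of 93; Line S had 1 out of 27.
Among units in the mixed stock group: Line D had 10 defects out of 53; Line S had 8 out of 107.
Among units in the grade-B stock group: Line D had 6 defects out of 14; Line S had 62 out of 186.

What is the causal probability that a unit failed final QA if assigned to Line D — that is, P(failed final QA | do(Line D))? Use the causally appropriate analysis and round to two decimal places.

0.26

Here component grade is a common cause — it drives both which line a case falls under and the outcome. The crude comparison mixes populations; the stratum-specific rates are the causally relevant ones.
Standardising Line D to the population component grade mix: 0.250·7/93 + 0.333·10/53 + 0.417·6/14 = 0.260.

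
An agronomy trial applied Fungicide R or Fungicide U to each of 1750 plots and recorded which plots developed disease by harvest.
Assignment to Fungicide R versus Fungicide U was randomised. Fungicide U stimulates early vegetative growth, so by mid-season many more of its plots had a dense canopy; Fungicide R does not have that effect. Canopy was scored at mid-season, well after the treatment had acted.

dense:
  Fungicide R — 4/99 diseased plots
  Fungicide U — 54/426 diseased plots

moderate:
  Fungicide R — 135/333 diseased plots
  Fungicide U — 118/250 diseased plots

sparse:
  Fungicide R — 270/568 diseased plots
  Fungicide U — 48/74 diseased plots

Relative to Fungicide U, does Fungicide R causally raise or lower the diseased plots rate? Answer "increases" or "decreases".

Within every mid-season canopy level Fungicide R has the lower rate, yet pooled Fungicide U does — Simpson's reversal.
Stratifying would compare fungicides among plots the fungicides themselves sorted into mid-season canopy groups — a form of selection on an intermediate. The unconditioned pooled rates give the total causal effect.
Pooled: Fungicide R 40.9% vs Fungicide U 29.3%; Fungicide U is lower overall.

increases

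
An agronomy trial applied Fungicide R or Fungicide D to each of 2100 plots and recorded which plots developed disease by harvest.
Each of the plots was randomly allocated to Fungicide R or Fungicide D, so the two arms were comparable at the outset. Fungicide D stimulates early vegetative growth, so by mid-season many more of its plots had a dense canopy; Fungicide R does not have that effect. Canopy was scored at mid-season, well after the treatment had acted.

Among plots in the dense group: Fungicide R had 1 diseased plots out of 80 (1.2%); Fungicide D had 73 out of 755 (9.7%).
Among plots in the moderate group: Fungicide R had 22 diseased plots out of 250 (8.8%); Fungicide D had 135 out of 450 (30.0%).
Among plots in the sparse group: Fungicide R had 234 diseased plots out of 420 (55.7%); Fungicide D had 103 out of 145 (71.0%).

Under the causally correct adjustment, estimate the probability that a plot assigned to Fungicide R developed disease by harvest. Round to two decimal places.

Mid-season canopy is recorded after the fungicide and is itself shifted by it — it sits on the causal path from fungicide to outcome. Conditioning on a mediator would strip out part of the effect we want; the pooled comparison gives the total causal effect.
So P(outcome | do(Fungicide R)) is just the pooled rate for Fungicide R: 257/750 = 0.343.

0.34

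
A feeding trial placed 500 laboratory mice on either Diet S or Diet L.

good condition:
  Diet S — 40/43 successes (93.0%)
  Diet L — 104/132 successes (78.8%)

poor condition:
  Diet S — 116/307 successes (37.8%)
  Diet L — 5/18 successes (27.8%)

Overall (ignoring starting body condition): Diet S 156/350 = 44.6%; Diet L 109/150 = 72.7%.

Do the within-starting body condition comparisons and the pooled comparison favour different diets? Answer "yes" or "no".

Within each starting body condition level (good condition 93.0% vs 78.8%; poor condition 37.8% vs 27.8%), Diet S has the higher rate every time. Pooled: 44.6% vs 72.7% — Diet L has the higher rate overall. The two comparisons disagree.

yes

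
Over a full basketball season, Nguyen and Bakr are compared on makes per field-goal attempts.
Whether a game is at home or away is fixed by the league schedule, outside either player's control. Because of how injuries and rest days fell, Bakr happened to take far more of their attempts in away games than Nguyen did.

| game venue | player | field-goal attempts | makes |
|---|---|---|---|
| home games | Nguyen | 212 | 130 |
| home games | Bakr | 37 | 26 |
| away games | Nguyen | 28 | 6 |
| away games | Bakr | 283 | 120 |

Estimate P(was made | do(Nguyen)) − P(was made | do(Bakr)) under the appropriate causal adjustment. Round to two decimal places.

Here game venue is a common cause — it drives both which player a case falls under and the outcome. The crude comparison mixes populations; the stratum-specific rates are the causally relevant ones.
Adjusting over the population distribution of game venue: 0.445·(0.613−0.703) + 0.555·(0.214−0.424) = -0.156.

-0.16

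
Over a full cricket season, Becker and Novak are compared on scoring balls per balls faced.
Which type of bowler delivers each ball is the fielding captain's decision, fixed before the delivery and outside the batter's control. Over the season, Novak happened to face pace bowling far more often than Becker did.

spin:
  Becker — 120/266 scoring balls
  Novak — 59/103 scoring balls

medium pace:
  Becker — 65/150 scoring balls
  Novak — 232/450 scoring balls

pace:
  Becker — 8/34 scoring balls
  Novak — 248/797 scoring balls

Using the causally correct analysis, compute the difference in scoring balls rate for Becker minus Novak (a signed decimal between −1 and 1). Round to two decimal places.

-0.09

Since bowling type is a pre-existing factor (not a product of the player) and it affects the outcome on its own, it is a confounder. The stratified rates, not the pooled rate, identify the causal effect.
Adjusting over the population distribution of bowling type: 0.205·(0.451−0.573) + 0.333·(0.433−0.516) + 0.462·(0.235−0.311) = -0.087.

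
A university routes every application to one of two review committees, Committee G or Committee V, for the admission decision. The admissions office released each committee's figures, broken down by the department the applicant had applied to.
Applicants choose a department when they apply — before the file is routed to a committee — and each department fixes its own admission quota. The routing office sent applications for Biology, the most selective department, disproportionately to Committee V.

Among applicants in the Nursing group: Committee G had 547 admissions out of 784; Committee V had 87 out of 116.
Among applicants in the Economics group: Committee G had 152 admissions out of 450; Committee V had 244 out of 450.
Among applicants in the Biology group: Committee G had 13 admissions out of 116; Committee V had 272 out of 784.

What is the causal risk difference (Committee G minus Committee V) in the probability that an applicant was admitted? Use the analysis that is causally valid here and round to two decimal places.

The stratified and pooled comparisons disagree (Committee V wins within each department; Committee G wins overall), so the answer turns on the causal role of department.
Here department is a common cause — it drives both which review committee a case falls under and the outcome. The crude comparison mixes populations; the stratum-specific rates are the causally relevant ones.
Adjusting over the population distribution of department: 0.333·(0.698−0.750) + 0.333·(0.338−0.542) + 0.333·(0.112−0.347) = -0.164.

-0.16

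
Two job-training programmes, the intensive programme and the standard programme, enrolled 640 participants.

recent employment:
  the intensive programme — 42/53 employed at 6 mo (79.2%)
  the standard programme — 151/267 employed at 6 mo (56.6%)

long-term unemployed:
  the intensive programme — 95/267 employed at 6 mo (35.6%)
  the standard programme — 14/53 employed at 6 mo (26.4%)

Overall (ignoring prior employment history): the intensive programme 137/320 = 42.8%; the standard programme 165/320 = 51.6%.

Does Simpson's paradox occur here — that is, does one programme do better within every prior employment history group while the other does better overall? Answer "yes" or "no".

Within each prior employment history level (recent employment 79.2% vs 56.6%; long-term unemployed 35.6% vs 26.4%), the intensive programme has the higher rate every time. Pooled: 42.8% vs 51.6% — the standard programme has the higher rate overall. The two comparisons disagree.

yes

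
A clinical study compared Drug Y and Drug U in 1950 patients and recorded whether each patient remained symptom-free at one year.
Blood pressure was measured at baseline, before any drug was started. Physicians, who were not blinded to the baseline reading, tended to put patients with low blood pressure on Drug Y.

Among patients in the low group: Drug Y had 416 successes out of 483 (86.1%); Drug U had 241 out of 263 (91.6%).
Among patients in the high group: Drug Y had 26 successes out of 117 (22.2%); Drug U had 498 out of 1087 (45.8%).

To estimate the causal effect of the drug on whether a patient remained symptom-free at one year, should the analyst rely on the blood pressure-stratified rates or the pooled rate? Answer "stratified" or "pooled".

stratified

Since blood pressure is a pre-existing factor (not a product of the drug) and it affects the outcome on its own, it is a confounder. The stratified rates, not the pooled rate, identify the causal effect.
Within each level — low: 86.1% vs 91.6%; high: 22.2% vs 45.8% — Drug U is higher every time.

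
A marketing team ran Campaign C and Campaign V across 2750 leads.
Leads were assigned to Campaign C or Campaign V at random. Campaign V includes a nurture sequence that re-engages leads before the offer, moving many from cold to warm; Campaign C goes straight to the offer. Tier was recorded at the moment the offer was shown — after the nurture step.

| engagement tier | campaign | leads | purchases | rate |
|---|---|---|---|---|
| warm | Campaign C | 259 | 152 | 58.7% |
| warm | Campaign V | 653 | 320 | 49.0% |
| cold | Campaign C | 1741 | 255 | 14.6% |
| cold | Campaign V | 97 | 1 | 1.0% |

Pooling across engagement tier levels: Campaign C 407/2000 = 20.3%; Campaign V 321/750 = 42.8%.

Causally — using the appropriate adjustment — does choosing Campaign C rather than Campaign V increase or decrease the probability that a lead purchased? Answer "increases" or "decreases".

decreases

Engagement tier lies on the pathway campaign → engagement tier → outcome, so adjusting for it blocks the indirect effect. For the total causal effect of campaign, use the unadjusted pooled rates.
Pooled: Campaign C 20.3% vs Campaign V 42.8%; Campaign V is higher overall.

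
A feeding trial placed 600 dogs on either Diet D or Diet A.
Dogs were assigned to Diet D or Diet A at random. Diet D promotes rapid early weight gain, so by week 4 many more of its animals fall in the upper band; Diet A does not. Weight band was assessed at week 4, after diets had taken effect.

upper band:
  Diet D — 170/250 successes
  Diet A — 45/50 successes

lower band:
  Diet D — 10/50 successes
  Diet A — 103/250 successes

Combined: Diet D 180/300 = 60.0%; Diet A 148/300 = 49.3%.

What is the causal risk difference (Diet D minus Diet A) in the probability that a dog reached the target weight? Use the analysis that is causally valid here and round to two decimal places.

Diet A is higher inside every week-4 weight band stratum but Diet D is higher in aggregate. Whether to stratify depends on how week-4 weight band relates to the diet.
The distribution of week-4 weight band is itself part of what the diet does — it is an intermediate outcome. Holding it fixed would remove that part of the effect; the total effect is the pooled difference.
The causal difference is the pooled difference: 0.600 − 0.493 = +0.107.

+0.11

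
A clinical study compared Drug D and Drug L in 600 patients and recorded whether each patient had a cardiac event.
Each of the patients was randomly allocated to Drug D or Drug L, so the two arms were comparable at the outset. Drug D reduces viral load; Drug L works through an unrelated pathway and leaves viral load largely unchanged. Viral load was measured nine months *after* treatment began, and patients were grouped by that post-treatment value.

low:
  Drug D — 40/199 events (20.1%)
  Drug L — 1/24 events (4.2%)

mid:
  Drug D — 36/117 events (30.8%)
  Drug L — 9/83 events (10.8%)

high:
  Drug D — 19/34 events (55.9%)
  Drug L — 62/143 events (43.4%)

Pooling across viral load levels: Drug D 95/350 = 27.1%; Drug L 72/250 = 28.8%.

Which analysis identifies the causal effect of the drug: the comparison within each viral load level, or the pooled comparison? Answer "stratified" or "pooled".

Within every viral load level Drug L has the lower rate, yet pooled Drug D does — Simpson's reversal.
Stratifying would compare drugs among patients the drugs themselves sorted into viral load groups — a form of selection on an intermediate. The unconditioned pooled rates give the total causal effect.
Pooled: Drug D 27.1% vs Drug L 28.8%; Drug D is lower overall.

pooled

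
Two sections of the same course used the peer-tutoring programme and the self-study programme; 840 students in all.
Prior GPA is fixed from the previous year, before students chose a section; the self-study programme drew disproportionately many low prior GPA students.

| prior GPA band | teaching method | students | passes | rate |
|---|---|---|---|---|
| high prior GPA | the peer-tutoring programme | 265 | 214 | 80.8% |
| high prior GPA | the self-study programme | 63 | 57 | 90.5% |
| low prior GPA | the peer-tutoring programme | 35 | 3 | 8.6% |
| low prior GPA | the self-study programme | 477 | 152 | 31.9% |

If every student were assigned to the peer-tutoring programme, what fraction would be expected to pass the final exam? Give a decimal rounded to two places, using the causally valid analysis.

0.37

the self-study programme is higher inside every prior GPA band stratum but the peer-tutoring programme is higher in aggregate. Whether to stratify depends on how prior GPA band relates to the teaching method.
Prior GPA band is set before the teaching method has any effect — it is not caused by the teaching method — and it independently drives the outcome. That makes it a confounder, so the causal comparison is within prior GPA band levels.
Standardising the peer-tutoring programme to the population prior GPA band mix: 0.390·214/265 + 0.610·3/35 = 0.368.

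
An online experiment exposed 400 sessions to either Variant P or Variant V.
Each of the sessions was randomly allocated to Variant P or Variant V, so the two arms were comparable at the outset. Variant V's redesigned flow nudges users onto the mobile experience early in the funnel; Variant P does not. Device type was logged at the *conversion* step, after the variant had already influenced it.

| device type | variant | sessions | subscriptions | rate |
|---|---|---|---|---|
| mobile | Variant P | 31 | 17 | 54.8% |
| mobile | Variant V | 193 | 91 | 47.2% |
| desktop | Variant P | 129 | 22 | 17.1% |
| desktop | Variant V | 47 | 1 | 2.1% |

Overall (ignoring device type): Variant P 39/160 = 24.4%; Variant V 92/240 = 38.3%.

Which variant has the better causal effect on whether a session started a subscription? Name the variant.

Variant V

Device type is recorded after the variant and is itself shifted by it — it sits on the causal path from variant to outcome. Conditioning on a mediator would strip out part of the effect we want; the pooled comparison gives the total causal effect.
Pooled: Variant P 24.4% vs Variant V 38.3%; Variant V is higher overall.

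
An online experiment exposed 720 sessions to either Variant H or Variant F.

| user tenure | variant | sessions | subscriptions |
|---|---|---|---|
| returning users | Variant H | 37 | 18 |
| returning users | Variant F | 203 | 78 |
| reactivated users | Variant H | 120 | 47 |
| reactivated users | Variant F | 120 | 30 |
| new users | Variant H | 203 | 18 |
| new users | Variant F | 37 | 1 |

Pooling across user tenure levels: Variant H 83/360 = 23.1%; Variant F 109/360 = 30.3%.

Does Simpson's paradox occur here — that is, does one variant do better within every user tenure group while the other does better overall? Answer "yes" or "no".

Within each user tenure level (returning users 48.6% vs 38.4%; reactivated users 39.2% vs 25.0%; new users 8.9% vs 2.7%), Variant H has the higher rate every time. Pooled: 23.1% vs 30.3% — Variant F has the higher rate overall. The two comparisons disagree.

yes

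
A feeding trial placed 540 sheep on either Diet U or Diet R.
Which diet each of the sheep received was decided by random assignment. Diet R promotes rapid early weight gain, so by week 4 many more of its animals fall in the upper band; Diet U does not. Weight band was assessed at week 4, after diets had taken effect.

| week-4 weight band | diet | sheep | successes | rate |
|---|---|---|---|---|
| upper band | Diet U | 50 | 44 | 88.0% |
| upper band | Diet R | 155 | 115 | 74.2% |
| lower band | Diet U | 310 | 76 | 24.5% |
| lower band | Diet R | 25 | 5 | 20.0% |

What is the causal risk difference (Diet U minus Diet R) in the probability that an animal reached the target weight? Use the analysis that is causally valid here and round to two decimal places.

Week-4 weight band is recorded after the diet and is itself shifted by it — it sits on the causal path from diet to outcome. Conditioning on a mediator would strip out part of the effect we want; the pooled comparison gives the total causal effect.
The causal difference is the pooled difference: 0.333 − 0.667 = -0.333.

-0.33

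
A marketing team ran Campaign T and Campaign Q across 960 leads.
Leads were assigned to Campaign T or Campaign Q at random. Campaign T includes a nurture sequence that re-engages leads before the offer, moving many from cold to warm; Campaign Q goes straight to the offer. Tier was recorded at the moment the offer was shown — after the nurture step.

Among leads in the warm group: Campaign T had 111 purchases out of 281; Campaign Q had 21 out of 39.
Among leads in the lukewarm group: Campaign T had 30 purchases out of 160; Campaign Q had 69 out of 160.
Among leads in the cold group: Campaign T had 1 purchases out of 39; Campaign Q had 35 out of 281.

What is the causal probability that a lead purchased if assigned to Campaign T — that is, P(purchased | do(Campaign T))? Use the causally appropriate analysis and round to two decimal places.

0.30

The stratified and pooled comparisons disagree (Campaign Q wins within each engagement tier; Campaign T wins overall), so the answer turns on the causal role of engagement tier.
Engagement tier is recorded after the campaign and is itself shifted by it — it sits on the causal path from campaign to outcome. Conditioning on a mediator would strip out part of the effect we want; the pooled comparison gives the total causal effect.
So P(outcome | do(Campaign T)) is just the pooled rate for Campaign T: 142/480 = 0.296.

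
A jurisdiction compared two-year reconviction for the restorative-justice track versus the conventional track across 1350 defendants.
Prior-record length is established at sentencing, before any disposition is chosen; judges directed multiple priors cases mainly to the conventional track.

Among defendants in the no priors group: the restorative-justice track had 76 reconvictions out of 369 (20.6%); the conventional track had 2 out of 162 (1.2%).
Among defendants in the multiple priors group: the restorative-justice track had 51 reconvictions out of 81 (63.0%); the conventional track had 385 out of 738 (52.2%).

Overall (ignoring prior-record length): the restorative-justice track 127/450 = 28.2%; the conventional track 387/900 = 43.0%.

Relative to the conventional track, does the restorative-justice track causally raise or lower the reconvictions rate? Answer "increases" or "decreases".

The prior-record length-specific comparison favours the conventional track throughout, but the pooled figures favour the restorative-justice track. The question is whether to condition on prior-record length.
Prior-record length differs across dispositions for reasons unrelated to any effect of the disposition itself, and it separately predicts the outcome — a classic confounder. We must compare within prior-record length levels.
Within each level — no priors: 20.6% vs 1.2%; multiple priors: 63.0% vs 52.2% — the conventional track is lower every time.

increases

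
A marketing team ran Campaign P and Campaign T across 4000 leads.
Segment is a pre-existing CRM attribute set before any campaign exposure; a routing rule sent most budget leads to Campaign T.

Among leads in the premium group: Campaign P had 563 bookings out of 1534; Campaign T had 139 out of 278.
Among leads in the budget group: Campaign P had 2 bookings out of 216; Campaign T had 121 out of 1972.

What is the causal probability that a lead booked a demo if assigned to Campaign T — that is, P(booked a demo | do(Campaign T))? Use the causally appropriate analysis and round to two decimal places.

Customer segment satisfies the back-door criterion: it is not a descendant of the campaign, and it blocks the spurious path from campaign to outcome. Adjusting for it (i.e., using the within-customer segment rates) gives the causal effect.
Standardising Campaign T to the population customer segment mix: 0.453·139/278 + 0.547·121/1972 = 0.260.

0.26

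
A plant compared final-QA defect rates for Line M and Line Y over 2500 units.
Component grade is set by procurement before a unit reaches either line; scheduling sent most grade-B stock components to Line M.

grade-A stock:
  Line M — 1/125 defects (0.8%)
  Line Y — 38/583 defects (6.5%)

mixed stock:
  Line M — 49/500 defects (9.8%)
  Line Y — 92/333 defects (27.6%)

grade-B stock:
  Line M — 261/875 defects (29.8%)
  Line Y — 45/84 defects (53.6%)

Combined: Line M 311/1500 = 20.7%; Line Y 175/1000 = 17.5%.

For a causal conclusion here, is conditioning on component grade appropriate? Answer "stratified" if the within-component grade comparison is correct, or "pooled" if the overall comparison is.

stratified

The stratified and pooled comparisons disagree (Line M wins within each component grade; Line Y wins overall), so the answer turns on the causal role of component grade.
Here component grade is a common cause — it drives both which line a case falls under and the outcome. The crude comparison mixes populations; the stratum-specific rates are the causally relevant ones.
Within each level — grade-A stock: 0.8% vs 6.5%; mixed stock: 9.8% vs 27.6%; grade-B stock: 29.8% vs 53.6% — Line M is lower every time.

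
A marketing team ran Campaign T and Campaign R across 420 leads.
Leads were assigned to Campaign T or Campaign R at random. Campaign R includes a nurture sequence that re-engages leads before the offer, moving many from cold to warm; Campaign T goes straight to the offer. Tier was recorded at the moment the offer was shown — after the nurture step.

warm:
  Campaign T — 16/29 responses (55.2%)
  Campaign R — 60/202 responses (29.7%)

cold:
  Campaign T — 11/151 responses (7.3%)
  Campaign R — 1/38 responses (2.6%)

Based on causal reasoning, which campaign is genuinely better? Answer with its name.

Within every engagement tier level Campaign T has the higher rate, yet pooled Campaign R does — Simpson's reversal.
Engagement tier is downstream of the campaign. One should not condition on a consequence of treatment, so the overall rates are the right comparison.
Pooled: Campaign T 15.0% vs Campaign R 25.4%; Campaign R is higher overall.

Campaign R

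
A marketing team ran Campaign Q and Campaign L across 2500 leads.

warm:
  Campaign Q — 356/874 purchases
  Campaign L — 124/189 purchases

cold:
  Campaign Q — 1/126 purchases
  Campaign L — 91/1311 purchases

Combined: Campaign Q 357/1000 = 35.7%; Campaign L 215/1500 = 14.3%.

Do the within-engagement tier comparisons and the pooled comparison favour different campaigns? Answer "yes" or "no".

yes

Within each engagement tier level (warm 40.7% vs 65.6%; cold 0.8% vs 6.9%), Campaign L has the higher rate every time. Pooled: 35.7% vs 14.3% — Campaign Q has the higher rate overall. The two comparisons disagree.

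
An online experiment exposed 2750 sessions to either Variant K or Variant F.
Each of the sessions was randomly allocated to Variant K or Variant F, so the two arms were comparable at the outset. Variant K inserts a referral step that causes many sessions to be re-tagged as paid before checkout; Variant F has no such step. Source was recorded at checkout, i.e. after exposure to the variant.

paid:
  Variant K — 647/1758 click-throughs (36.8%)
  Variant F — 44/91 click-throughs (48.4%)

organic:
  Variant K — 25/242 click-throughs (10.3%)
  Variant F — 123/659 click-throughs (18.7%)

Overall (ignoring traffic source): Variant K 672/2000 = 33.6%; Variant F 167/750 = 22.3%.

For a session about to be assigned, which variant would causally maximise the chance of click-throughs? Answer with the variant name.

Variant K

Variant F is higher inside every traffic source stratum but Variant K is higher in aggregate. Whether to stratify depends on how traffic source relates to the variant.
Traffic source here is a post-treatment variable shaped by the variant; conditioning on it would introduce bias rather than remove it. The overall comparison is the causal one.
Pooled: Variant K 33.6% vs Variant F 22.3%; Variant K is higher overall.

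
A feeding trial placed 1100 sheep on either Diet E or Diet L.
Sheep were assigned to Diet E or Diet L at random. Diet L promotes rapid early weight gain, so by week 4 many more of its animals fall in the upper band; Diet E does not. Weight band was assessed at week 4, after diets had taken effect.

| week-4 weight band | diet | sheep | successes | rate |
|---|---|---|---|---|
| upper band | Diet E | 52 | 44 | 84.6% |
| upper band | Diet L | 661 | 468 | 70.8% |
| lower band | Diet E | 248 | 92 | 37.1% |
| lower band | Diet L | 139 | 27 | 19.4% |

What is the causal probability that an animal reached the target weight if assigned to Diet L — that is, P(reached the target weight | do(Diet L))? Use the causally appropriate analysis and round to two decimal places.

Because the diet influences week-4 weight band, week-4 weight band is a post-treatment mediator, not a confounder. Stratifying on it would bias the estimate; the causal effect is the crude pooled difference.
So P(outcome | do(Diet L)) is just the pooled rate for Diet L: 495/800 = 0.619.

0.62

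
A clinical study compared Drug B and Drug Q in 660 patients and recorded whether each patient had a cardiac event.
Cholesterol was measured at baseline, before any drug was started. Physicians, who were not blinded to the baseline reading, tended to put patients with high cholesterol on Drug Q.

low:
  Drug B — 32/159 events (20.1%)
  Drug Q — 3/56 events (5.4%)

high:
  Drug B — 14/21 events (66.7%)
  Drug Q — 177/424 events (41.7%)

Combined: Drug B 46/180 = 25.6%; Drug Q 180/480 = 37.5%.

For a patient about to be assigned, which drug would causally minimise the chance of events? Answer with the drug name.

The imbalance in cholesterol arose from how patients were allocated, not from anything the drug did; and cholesterol independently affects the outcome. The pooled gap is confounded — condition on cholesterol.
Within each level — low: 20.1% vs 5.4%; high: 66.7% vs 41.7% — Drug Q is lower every time.

Drug Q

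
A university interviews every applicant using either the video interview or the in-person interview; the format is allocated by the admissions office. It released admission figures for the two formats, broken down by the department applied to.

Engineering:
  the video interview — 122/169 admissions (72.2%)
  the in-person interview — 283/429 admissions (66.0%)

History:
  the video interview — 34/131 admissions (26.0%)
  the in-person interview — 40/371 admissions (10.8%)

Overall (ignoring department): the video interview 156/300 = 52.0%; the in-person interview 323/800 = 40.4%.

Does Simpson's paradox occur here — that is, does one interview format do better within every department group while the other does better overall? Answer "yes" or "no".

no

Within each department level (Engineering 72.2% vs 66.0%; History 26.0% vs 10.8%), the video interview has the higher rate every time. Pooled: 52.0% vs 40.4% — the video interview has the higher rate overall. They agree.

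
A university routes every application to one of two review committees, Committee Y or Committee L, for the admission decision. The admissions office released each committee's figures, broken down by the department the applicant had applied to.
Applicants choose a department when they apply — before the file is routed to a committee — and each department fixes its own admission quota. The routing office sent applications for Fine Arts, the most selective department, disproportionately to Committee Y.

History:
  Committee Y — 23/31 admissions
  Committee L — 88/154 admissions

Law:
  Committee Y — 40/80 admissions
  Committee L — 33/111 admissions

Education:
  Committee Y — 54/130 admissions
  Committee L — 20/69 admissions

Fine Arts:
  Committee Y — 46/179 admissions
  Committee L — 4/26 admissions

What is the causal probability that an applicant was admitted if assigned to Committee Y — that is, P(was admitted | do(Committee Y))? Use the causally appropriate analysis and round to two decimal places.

Department differs across review committees for reasons unrelated to any effect of the review committee itself, and it separately predicts the outcome — a classic confounder. We must compare within department levels.
Standardising Committee Y to the population department mix: 0.237·23/31 + 0.245·40/80 + 0.255·54/130 + 0.263·46/179 = 0.472.

0.47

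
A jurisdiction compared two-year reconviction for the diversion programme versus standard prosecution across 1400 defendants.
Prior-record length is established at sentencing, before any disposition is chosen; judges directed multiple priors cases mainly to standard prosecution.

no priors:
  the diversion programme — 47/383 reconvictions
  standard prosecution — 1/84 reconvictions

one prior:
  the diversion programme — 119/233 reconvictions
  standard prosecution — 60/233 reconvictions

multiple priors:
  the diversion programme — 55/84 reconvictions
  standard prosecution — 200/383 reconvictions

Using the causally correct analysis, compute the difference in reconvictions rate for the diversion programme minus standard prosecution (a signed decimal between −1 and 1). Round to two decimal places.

The stratified and pooled comparisons disagree (standard prosecution wins within each prior-record length; the diversion programme wins overall), so the answer turns on the causal role of prior-record length.
Prior-record length is set before the disposition has any effect — it is not caused by the disposition — and it independently drives the outcome. That makes it a confounder, so the causal comparison is within prior-record length levels.
Adjusting over the population distribution of prior-record length: 0.334·(0.123−0.012) + 0.333·(0.511−0.258) + 0.334·(0.655−0.522) = +0.165.

+0.17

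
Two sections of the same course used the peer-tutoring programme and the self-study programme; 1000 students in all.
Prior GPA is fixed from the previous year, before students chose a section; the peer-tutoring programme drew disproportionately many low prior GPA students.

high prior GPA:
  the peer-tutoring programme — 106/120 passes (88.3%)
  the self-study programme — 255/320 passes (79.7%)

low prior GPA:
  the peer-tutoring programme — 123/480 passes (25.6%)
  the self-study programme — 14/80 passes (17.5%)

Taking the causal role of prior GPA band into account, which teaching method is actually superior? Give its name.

the peer-tutoring programme

The stratified and pooled comparisons disagree (the peer-tutoring programme wins within each prior GPA band; the self-study programme wins overall), so the answer turns on the causal role of prior GPA band.
Here prior GPA band is a common cause — it drives both which teaching method a case falls under and the outcome. The crude comparison mixes populations; the stratum-specific rates are the causally relevant ones.
Within each level — high prior GPA: 88.3% vs 79.7%; low prior GPA: 25.6% vs 17.5% — the peer-tutoring programme is higher every time.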